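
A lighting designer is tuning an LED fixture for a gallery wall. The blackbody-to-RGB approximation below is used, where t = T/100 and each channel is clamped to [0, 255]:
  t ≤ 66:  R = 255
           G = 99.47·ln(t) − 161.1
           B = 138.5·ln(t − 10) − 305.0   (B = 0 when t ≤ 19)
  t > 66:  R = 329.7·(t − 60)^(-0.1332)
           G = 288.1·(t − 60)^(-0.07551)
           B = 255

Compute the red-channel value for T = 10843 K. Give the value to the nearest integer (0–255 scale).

197

t = 10843/100 = 108.43; the t > 66 branch applies.
R = 329.7·(108.43 − 60)^(-0.1332) = 329.7·48.43^(-0.1332) = 329.7·0.59641 = 196.635.
Rounded: 197.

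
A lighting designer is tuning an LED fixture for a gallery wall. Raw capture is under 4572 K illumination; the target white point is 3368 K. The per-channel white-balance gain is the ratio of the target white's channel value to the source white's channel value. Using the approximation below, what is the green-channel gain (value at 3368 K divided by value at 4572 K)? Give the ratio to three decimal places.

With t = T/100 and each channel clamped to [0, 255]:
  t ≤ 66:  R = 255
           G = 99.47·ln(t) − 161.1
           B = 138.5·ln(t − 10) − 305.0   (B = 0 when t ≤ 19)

0.861

At 4572 K (t = 45.72):
  G = 99.47·ln 45.72 − 161.1 = 99.47·3.8225 − 161.1 = 219.128.
At 3368 K (t = 33.68):
  G = 99.47·ln 33.68 − 161.1 = 99.47·3.5169 − 161.1 = 188.726.
Gain = 188.726 / 219.128 = 0.8613 → 0.861.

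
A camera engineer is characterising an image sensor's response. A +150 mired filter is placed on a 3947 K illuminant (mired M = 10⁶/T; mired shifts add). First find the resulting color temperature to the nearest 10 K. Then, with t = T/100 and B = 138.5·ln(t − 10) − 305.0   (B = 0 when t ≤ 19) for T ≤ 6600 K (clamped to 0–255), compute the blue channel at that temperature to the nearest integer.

68

M_in = 10⁶/3947 = 253.36; M_out = 253.36 + (+150) = 403.36.
T_out = 10⁶/403.36 = 2479.2 K → 2480 K; t = 24.8.
B = 138.5·ln(24.8 − 10) − 305.0 = 138.5·ln 14.8 − 305.0 = 138.5·2.6946 − 305.0 = 68.206.
Rounded: 68.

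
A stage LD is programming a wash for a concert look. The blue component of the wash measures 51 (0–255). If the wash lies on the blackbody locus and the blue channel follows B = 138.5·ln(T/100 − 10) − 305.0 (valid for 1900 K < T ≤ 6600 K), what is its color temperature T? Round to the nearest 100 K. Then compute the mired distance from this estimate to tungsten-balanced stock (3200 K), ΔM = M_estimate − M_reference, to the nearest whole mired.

+122 mireds

ln(t − 10) = (51 + 305.0) / 138.5 = 2.5704.
t − 10 = e^2.5704 = 13.071, so t = 23.071.
T = 100·t = 2307 K → 2300 K to the nearest 100 K.
M_estimate = 10⁶/2300 = 434.78; M_reference = 10⁶/3200 = 312.50.
ΔM = 434.78 − 312.50 = 122.28 → +122 mireds.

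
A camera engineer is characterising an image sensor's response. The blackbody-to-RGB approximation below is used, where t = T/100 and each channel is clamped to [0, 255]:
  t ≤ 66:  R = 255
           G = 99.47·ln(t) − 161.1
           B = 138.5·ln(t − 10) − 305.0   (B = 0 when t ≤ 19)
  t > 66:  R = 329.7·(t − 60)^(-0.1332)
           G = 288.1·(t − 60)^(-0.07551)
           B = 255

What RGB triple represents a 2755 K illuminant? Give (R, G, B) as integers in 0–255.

(255, 169, 92)

t = 2755/100 = 27.55; the t ≤ 66 branch applies.
R = 255 by definition for t ≤ 66.
G = 99.47·ln 27.55 − 161.1 = 99.47·3.3160 − 161.1 = 168.743.
B = 138.5·ln(27.55 − 10) − 305.0 = 138.5·ln 17.55 − 305.0 = 138.5·2.8651 − 305.0 = 91.810.
Rounded: (255, 169, 92).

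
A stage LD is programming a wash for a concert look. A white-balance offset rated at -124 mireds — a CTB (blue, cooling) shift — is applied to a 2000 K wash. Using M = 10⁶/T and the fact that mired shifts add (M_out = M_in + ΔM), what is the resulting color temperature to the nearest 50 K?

M_in = 10⁶/2000 = 500.00 mireds.
M_out = 500.00 + (-124) = 376.00 mireds.
T_out = 10⁶/376.00 = 2659.6 K → 2650 K.

2650 K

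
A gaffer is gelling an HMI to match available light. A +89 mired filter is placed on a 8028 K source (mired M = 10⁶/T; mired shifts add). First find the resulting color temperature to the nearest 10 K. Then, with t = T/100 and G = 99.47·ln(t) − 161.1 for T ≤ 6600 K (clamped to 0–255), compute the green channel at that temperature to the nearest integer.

M_in = 10⁶/8028 = 124.56; M_out = 124.56 + (+89) = 213.56.
T_out = 10⁶/213.56 = 4682.4 K → 4680 K; t = 46.8.
G = 99.47·ln 46.8 − 161.1 = 99.47·3.8459 − 161.1 = 221.450.
Rounded: 221.

221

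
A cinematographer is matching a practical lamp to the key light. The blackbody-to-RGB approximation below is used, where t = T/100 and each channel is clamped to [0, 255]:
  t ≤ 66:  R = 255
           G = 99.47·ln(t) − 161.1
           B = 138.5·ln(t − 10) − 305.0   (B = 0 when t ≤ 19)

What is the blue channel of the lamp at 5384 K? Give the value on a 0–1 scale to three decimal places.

0.857

t = 5384/100 = 53.84; the t ≤ 66 branch applies.
B = 138.5·ln(53.84 − 10) − 305.0 = 138.5·ln 43.84 − 305.0 = 138.5·3.7805 − 305.0 = 218.606.
On a 0–1 scale: 218.606/255 = 0.8573 → 0.857.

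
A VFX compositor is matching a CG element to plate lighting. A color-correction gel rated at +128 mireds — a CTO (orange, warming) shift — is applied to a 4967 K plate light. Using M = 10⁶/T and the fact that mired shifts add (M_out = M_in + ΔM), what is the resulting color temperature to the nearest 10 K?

3040 K

M_in = 10⁶/4967 = 201.33 mireds.
M_out = 201.33 + (+128) = 329.33 mireds.
T_out = 10⁶/329.33 = 3036.5 K → 3040 K.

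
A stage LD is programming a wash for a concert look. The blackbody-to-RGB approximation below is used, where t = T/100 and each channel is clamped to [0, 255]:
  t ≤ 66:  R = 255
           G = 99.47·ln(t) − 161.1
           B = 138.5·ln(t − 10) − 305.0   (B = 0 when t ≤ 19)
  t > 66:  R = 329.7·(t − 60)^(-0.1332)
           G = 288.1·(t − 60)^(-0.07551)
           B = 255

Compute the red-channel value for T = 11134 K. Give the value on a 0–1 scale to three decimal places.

0.765

t = 11134/100 = 111.34; the t > 66 branch applies.
R = 329.7·(111.34 − 60)^(-0.1332) = 329.7·51.34^(-0.1332) = 329.7·0.59179 = 195.113.
On a 0–1 scale: 195.113/255 = 0.7651 → 0.765.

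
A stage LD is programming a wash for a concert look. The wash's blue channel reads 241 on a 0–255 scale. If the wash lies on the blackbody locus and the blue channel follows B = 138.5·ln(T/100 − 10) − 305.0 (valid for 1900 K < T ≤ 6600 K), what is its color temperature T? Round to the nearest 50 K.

ln(t − 10) = (241 + 305.0) / 138.5 = 3.9422.
t − 10 = e^3.9422 = 51.534, so t = 61.534.
T = 100·t = 6153 K → 6150 K to the nearest 50 K.

6150 K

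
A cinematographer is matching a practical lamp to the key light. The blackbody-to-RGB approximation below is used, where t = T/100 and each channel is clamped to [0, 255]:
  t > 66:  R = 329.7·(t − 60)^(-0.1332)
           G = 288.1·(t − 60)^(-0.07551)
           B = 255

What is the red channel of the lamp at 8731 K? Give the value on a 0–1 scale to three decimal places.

0.832

t = 8731/100 = 87.31; the t > 66 branch applies.
R = 329.7·(87.31 − 60)^(-0.1332) = 329.7·27.31^(-0.1332) = 329.7·0.64370 = 212.227.
On a 0–1 scale: 212.227/255 = 0.8323 → 0.832.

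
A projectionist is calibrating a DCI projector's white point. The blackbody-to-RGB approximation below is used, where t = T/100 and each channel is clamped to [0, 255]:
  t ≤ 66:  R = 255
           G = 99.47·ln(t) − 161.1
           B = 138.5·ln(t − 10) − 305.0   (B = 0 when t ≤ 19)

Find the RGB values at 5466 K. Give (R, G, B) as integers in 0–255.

(255, 237, 221)

t = 5466/100 = 54.66; the t ≤ 66 branch applies.
R = 255 by definition for t ≤ 66.
G = 99.47·ln 54.66 − 161.1 = 99.47·4.0011 − 161.1 = 236.893.
B = 138.5·ln(54.66 − 10) − 305.0 = 138.5·ln 44.66 − 305.0 = 138.5·3.7991 − 305.0 = 221.172.
Rounded: (255, 237, 221).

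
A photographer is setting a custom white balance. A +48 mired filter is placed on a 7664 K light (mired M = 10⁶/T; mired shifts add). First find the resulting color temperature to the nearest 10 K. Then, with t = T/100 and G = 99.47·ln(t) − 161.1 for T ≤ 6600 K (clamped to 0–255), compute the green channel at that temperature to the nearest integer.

239

M_in = 10⁶/7664 = 130.48; M_out = 130.48 + (+48) = 178.48.
T_out = 10⁶/178.48 = 5602.9 K → 5600 K; t = 56.
G = 99.47·ln 56 − 161.1 = 99.47·4.0254 − 161.1 = 239.302.
Rounded: 239.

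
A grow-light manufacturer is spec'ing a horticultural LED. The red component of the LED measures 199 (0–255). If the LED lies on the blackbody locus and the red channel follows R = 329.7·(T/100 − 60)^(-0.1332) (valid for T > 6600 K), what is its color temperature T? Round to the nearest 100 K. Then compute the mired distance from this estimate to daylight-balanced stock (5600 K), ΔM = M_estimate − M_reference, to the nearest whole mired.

(t − 60)^(-0.1332) = 199/329.7 = 0.60358.
t − 60 = 0.60358^(1/-0.1332) = 0.60358^(-7.508) = 44.273, so t = 104.273.
T = 100·t = 10427 K → 10400 K to the nearest 100 K.
M_estimate = 10⁶/10400 = 96.15; M_reference = 10⁶/5600 = 178.57.
ΔM = 96.15 − 178.57 = -82.42 → -82 mireds.

-82 mireds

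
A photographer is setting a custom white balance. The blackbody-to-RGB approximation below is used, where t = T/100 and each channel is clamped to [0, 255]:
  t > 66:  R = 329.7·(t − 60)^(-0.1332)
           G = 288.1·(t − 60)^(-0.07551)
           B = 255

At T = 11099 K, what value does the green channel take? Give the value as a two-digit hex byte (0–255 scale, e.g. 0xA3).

0xD6

t = 11099/100 = 110.99; the t > 66 branch applies.
G = 288.1·(110.99 − 60)^(-0.07551) = 288.1·50.99^(-0.07551) = 288.1·0.74314 = 214.097.
Rounded: 214; in hex, 0xD6.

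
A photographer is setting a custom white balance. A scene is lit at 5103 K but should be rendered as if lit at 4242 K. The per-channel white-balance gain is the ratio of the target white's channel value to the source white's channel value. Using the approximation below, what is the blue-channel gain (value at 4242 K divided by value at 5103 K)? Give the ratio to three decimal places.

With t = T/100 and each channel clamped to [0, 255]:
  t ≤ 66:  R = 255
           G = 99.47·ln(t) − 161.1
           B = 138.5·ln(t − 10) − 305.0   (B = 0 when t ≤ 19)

At 5103 K (t = 51.03):
  B = 138.5·ln(51.03 − 10) − 305.0 = 138.5·ln 41.03 − 305.0 = 138.5·3.7143 − 305.0 = 209.431.
At 4242 K (t = 42.42):
  B = 138.5·ln(42.42 − 10) − 305.0 = 138.5·ln 32.42 − 305.0 = 138.5·3.4788 − 305.0 = 176.810.
Gain = 176.810 / 209.431 = 0.8442 → 0.844.

0.844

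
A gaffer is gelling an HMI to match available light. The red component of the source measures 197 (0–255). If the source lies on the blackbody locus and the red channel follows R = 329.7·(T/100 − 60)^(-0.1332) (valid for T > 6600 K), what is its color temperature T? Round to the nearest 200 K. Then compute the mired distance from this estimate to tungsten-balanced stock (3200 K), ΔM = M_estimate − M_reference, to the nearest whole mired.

-220 mireds

(t − 60)^(-0.1332) = 197/329.7 = 0.59751.
t − 60 = 0.59751^(1/-0.1332) = 0.59751^(-7.508) = 47.761, so t = 107.761.
T = 100·t = 10776 K → 10800 K to the nearest 200 K.
M_estimate = 10⁶/10800 = 92.59; M_reference = 10⁶/3200 = 312.50.
ΔM = 92.59 − 312.50 = -219.91 → -220 mireds.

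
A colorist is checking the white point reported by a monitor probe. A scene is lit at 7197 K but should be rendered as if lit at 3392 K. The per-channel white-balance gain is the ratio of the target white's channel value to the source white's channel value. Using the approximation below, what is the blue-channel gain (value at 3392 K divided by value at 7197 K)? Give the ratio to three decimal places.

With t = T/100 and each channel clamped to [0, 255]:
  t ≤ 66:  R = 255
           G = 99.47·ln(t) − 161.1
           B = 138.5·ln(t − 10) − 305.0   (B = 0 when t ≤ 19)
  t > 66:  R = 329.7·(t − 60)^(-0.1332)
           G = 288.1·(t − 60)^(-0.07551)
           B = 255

0.528

At 7197 K (t = 71.97):
  B = 255 by definition for t > 66.
At 3392 K (t = 33.92):
  B = 138.5·ln(33.92 − 10) − 305.0 = 138.5·ln 23.92 − 305.0 = 138.5·3.1747 − 305.0 = 134.698.
Gain = 134.698 / 255.000 = 0.5282 → 0.528.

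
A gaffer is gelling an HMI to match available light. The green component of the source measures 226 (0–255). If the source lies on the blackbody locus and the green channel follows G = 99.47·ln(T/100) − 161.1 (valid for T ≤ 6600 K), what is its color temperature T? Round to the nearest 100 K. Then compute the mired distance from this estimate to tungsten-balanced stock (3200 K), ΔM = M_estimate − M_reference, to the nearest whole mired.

ln t = (226 + 161.1) / 99.47 = 3.8916.
t = e^3.8916 = 48.990.
T = 100·t = 4899 K → 4900 K to the nearest 100 K.
M_estimate = 10⁶/4900 = 204.08; M_reference = 10⁶/3200 = 312.50.
ΔM = 204.08 − 312.50 = -108.42 → -108 mireds.

-108 mireds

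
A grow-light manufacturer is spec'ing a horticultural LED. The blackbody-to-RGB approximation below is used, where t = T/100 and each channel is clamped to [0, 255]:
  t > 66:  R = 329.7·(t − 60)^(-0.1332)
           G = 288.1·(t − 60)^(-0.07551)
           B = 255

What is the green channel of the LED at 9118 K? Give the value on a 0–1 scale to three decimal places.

0.871

t = 9118/100 = 91.18; the t > 66 branch applies.
G = 288.1·(91.18 − 60)^(-0.07551) = 288.1·31.18^(-0.07551) = 288.1·0.77125 = 222.198.
On a 0–1 scale: 222.198/255 = 0.8714 → 0.871.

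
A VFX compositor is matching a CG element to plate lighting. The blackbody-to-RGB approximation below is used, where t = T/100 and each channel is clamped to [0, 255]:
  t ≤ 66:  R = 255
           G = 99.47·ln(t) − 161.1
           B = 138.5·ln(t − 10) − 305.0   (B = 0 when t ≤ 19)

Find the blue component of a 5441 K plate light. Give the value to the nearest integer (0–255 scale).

t = 5441/100 = 54.41; the t ≤ 66 branch applies.
B = 138.5·ln(54.41 − 10) − 305.0 = 138.5·ln 44.41 − 305.0 = 138.5·3.7935 − 305.0 = 220.395.
Rounded: 220.

220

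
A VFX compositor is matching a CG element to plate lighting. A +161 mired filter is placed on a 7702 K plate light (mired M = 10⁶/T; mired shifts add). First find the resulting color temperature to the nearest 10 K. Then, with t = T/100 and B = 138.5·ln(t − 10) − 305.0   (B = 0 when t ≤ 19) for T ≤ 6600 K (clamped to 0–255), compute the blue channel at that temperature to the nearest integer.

M_in = 10⁶/7702 = 129.84; M_out = 129.84 + (+161) = 290.84.
T_out = 10⁶/290.84 = 3438.4 K → 3440 K; t = 34.4.
B = 138.5·ln(34.4 − 10) − 305.0 = 138.5·ln 24.4 − 305.0 = 138.5·3.1946 − 305.0 = 137.450.
Rounded: 137.

137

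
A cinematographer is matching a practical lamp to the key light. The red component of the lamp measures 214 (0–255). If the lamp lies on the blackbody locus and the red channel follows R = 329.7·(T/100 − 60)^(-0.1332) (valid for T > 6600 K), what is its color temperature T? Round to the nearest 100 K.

8600 K

(t − 60)^(-0.1332) = 214/329.7 = 0.64907.
t − 60 = 0.64907^(1/-0.1332) = 0.64907^(-7.508) = 25.657, so t = 85.657.
T = 100·t = 8566 K → 8600 K to the nearest 100 K.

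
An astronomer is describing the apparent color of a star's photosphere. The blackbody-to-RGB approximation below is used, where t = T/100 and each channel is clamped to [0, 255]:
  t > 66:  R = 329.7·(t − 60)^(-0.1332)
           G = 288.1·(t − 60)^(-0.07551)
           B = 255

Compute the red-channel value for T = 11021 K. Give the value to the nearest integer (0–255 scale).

196

t = 11021/100 = 110.21; the t > 66 branch applies.
R = 329.7·(110.21 − 60)^(-0.1332) = 329.7·50.21^(-0.1332) = 329.7·0.59355 = 195.692.
Rounded: 196.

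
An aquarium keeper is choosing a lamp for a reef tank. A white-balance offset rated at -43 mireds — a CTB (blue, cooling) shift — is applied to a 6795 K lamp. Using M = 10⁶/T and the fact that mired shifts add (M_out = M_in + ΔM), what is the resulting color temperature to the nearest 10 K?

M_in = 10⁶/6795 = 147.17 mireds.
M_out = 147.17 + (-43) = 104.17 mireds.
T_out = 10⁶/104.17 = 9600.0 K → 9600 K.

9600 K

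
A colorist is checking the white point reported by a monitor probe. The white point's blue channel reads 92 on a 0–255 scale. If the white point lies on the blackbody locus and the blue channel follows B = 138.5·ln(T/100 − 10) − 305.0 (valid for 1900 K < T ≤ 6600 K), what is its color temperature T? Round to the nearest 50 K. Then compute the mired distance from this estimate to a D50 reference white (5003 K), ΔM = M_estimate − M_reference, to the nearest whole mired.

ln(t − 10) = (92 + 305.0) / 138.5 = 2.8664.
t − 10 = e^2.8664 = 17.574, so t = 27.574.
T = 100·t = 2757 K → 2750 K to the nearest 50 K.
M_estimate = 10⁶/2750 = 363.64; M_reference = 10⁶/5003 = 199.88.
ΔM = 363.64 − 199.88 = 163.76 → +164 mireds.

+164 mireds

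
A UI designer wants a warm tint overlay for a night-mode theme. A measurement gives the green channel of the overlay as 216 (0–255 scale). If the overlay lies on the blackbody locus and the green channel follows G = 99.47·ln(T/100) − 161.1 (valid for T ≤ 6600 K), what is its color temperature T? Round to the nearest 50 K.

4450 K

ln t = (216 + 161.1) / 99.47 = 3.7911.
t = e^3.7911 = 44.305.
T = 100·t = 4430 K → 4450 K to the nearest 50 K.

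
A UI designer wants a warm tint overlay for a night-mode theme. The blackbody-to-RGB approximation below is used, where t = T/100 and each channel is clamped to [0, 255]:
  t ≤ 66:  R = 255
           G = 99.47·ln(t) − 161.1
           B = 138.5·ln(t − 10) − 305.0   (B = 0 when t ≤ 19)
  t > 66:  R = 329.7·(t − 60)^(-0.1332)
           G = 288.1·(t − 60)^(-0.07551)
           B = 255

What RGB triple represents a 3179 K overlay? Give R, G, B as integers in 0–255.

R=255, G=183, B=122

t = 3179/100 = 31.79; the t ≤ 66 branch applies.
R = 255 by definition for t ≤ 66.
G = 99.47·ln 31.79 − 161.1 = 99.47·3.4592 − 161.1 = 182.982.
B = 138.5·ln(31.79 − 10) − 305.0 = 138.5·ln 21.79 − 305.0 = 138.5·3.0815 − 305.0 = 121.781.
Rounded: (255, 183, 122).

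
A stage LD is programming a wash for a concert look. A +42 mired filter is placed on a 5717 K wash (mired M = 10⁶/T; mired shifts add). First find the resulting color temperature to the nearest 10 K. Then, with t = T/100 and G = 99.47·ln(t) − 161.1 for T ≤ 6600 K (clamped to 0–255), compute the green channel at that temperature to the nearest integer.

M_in = 10⁶/5717 = 174.92; M_out = 174.92 + (+42) = 216.92.
T_out = 10⁶/216.92 = 4610.1 K → 4610 K; t = 46.1.
G = 99.47·ln 46.1 − 161.1 = 99.47·3.8308 − 161.1 = 219.951.
Rounded: 220.

220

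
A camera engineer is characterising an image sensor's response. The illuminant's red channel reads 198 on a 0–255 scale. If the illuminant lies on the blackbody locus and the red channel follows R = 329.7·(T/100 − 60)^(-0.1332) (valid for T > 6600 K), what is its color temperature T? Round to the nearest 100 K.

10600 K

(t − 60)^(-0.1332) = 198/329.7 = 0.60055.
t − 60 = 0.60055^(1/-0.1332) = 0.60055^(-7.508) = 45.980, so t = 105.980.
T = 100·t = 10598 K → 10600 K to the nearest 100 K.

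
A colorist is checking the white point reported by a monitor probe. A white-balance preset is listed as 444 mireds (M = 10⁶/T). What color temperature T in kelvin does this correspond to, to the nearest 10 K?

T = 10⁶ / 444 = 2252.25 K → 2250 K.

2250 K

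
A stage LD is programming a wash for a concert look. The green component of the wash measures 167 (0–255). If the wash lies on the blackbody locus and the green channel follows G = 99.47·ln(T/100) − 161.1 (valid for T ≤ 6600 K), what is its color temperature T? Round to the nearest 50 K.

ln t = (167 + 161.1) / 99.47 = 3.2985.
t = e^3.2985 = 27.072.
T = 100·t = 2707 K → 2700 K to the nearest 50 K.

2700 K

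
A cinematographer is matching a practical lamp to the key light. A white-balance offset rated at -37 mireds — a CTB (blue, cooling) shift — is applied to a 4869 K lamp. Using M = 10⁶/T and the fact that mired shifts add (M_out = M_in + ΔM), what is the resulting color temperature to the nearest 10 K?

M_in = 10⁶/4869 = 205.38 mireds.
M_out = 205.38 + (-37) = 168.38 mireds.
T_out = 10⁶/168.38 = 5938.9 K → 5940 K.

5940 K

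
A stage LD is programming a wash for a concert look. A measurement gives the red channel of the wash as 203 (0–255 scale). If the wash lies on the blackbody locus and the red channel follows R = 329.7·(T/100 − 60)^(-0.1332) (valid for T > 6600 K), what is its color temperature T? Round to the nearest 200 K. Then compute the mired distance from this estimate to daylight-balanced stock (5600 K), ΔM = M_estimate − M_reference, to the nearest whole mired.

(t − 60)^(-0.1332) = 203/329.7 = 0.61571.
t − 60 = 0.61571^(1/-0.1332) = 0.61571^(-7.508) = 38.129, so t = 98.129.
T = 100·t = 9813 K → 9800 K to the nearest 200 K.
M_estimate = 10⁶/9800 = 102.04; M_reference = 10⁶/5600 = 178.57.
ΔM = 102.04 − 178.57 = -76.53 → -77 mireds.

-77 mireds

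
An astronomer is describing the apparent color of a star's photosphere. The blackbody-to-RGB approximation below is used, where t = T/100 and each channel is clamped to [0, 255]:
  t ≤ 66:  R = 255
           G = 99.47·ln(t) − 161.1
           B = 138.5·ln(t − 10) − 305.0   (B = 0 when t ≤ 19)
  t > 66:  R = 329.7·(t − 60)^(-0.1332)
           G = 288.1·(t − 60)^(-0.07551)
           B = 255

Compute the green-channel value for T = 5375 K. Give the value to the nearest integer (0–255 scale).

t = 5375/100 = 53.75; the t ≤ 66 branch applies.
G = 99.47·ln 53.75 − 161.1 = 99.47·3.9843 − 161.1 = 235.223.
Rounded: 235.

235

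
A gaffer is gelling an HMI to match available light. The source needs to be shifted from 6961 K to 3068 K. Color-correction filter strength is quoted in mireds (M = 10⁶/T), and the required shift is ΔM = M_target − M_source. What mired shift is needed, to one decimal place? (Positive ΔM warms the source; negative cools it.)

+182.3 mireds

M_source = 10⁶/6961 = 143.658; M_target = 10⁶/3068 = 325.945.
ΔM = 325.945 − 143.658 = 182.288 → +182.3 mireds, a warming shift.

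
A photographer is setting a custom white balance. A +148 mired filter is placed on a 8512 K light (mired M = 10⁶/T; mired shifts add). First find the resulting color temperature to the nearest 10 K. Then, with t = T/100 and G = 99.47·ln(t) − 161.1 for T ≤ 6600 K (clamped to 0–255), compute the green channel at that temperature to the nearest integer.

200

M_in = 10⁶/8512 = 117.48; M_out = 117.48 + (+148) = 265.48.
T_out = 10⁶/265.48 = 3766.7 K → 3770 K; t = 37.7.
G = 99.47·ln 37.7 − 161.1 = 99.47·3.6297 − 161.1 = 199.942.
Rounded: 200.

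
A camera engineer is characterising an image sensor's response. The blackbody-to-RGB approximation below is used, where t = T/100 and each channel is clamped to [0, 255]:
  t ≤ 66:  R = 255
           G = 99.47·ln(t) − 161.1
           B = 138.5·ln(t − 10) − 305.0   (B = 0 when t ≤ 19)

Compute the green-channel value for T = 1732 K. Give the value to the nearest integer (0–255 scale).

t = 1732/100 = 17.32; the t ≤ 66 branch applies.
G = 99.47·ln 17.32 − 161.1 = 99.47·2.8519 − 161.1 = 122.575.
Rounded: 123.

123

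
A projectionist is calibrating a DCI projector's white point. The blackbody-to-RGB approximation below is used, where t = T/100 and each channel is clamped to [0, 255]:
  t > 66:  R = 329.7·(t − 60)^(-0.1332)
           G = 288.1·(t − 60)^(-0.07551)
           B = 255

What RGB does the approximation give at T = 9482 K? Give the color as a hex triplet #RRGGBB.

t = 9482/100 = 94.82; the t > 66 branch applies.
R = 329.7·(94.82 − 60)^(-0.1332) = 329.7·34.82^(-0.1332) = 329.7·0.62320 = 205.469.
G = 288.1·(94.82 − 60)^(-0.07551) = 288.1·34.82^(-0.07551) = 288.1·0.76485 = 220.353.
B = 255 by definition for t > 66.
Rounded: (205, 220, 255).
In hex: #CDDCFF.

#CDDCFF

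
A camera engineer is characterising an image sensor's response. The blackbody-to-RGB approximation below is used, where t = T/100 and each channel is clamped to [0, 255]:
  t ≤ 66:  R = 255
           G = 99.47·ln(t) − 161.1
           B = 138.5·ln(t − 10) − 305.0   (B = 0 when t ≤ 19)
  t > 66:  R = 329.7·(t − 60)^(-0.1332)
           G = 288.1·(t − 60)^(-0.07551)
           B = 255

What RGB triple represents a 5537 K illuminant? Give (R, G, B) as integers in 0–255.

t = 5537/100 = 55.37; the t ≤ 66 branch applies.
R = 255 by definition for t ≤ 66.
G = 99.47·ln 55.37 − 161.1 = 99.47·4.0140 − 161.1 = 238.176.
B = 138.5·ln(55.37 − 10) − 305.0 = 138.5·ln 45.37 − 305.0 = 138.5·3.8149 − 305.0 = 223.357.
Rounded: (255, 238, 223).

(255, 238, 223)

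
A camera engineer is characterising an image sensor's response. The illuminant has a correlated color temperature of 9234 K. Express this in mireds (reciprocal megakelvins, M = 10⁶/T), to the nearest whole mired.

M = 10⁶ / 9234 = 108.295 → 108 mireds.

108 mireds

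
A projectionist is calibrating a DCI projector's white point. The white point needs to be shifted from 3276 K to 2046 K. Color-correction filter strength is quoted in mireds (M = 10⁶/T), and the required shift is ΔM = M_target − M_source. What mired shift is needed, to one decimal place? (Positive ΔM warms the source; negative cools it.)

M_source = 10⁶/3276 = 305.250; M_target = 10⁶/2046 = 488.759.
ΔM = 488.759 − 305.250 = 183.508 → +183.5 mireds, a warming shift.

+183.5 mireds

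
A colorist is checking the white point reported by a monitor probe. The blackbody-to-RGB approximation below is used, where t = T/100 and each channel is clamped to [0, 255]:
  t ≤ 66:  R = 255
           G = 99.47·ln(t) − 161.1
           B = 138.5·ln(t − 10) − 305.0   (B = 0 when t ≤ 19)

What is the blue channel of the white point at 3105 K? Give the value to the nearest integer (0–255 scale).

t = 3105/100 = 31.05; the t ≤ 66 branch applies.
B = 138.5·ln(31.05 − 10) − 305.0 = 138.5·ln 21.05 − 305.0 = 138.5·3.0469 − 305.0 = 116.996.
Rounded: 117.

117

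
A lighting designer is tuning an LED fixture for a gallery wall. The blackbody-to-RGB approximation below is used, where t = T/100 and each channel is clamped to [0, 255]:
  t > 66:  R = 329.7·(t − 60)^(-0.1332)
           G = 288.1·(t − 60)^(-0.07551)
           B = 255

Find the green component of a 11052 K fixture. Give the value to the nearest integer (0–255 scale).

214

t = 11052/100 = 110.52; the t > 66 branch applies.
G = 288.1·(110.52 − 60)^(-0.07551) = 288.1·50.52^(-0.07551) = 288.1·0.74365 = 214.247.
Rounded: 214.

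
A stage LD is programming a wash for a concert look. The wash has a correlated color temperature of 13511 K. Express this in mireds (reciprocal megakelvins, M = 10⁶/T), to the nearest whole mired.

M = 10⁶ / 13511 = 74.014 → 74 mireds.

74 mireds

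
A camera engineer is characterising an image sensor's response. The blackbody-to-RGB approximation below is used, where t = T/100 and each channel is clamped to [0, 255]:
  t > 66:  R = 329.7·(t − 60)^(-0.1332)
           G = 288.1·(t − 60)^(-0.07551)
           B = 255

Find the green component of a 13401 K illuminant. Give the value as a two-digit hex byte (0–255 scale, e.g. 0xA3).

0xD0

t = 13401/100 = 134.01; the t > 66 branch applies.
G = 288.1·(134.01 − 60)^(-0.07551) = 288.1·74.01^(-0.07551) = 288.1·0.72252 = 208.158.
Rounded: 208; in hex, 0xD0.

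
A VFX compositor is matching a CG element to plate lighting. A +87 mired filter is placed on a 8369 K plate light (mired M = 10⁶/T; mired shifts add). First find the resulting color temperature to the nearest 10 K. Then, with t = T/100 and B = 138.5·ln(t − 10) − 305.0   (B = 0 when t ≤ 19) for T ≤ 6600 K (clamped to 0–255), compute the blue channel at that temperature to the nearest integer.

200

M_in = 10⁶/8369 = 119.49; M_out = 119.49 + (+87) = 206.49.
T_out = 10⁶/206.49 = 4842.9 K → 4840 K; t = 48.4.
B = 138.5·ln(48.4 − 10) − 305.0 = 138.5·ln 38.4 − 305.0 = 138.5·3.6481 − 305.0 = 200.256.
Rounded: 200.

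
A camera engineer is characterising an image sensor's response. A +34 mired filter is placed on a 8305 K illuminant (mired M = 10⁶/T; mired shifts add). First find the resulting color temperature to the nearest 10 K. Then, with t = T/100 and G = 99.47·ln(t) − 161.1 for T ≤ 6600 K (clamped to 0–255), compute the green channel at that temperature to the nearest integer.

254

M_in = 10⁶/8305 = 120.41; M_out = 120.41 + (+34) = 154.41.
T_out = 10⁶/154.41 = 6476.3 K → 6480 K; t = 64.8.
G = 99.47·ln 64.8 − 161.1 = 99.47·4.1713 − 161.1 = 253.820.
Rounded: 254.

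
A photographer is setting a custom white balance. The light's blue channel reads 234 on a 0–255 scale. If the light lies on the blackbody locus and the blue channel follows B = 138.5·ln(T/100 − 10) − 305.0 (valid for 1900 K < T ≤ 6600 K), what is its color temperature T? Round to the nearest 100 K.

ln(t − 10) = (234 + 305.0) / 138.5 = 3.8917.
t − 10 = e^3.8917 = 48.994, so t = 58.994.
T = 100·t = 5899 K → 5900 K to the nearest 100 K.

5900 K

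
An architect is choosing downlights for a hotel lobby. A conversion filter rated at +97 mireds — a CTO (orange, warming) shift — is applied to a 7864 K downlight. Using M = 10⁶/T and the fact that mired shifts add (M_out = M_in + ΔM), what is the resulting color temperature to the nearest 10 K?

M_in = 10⁶/7864 = 127.16 mireds.
M_out = 127.16 + (+97) = 224.16 mireds.
T_out = 10⁶/224.16 = 4461.1 K → 4460 K.

4460 K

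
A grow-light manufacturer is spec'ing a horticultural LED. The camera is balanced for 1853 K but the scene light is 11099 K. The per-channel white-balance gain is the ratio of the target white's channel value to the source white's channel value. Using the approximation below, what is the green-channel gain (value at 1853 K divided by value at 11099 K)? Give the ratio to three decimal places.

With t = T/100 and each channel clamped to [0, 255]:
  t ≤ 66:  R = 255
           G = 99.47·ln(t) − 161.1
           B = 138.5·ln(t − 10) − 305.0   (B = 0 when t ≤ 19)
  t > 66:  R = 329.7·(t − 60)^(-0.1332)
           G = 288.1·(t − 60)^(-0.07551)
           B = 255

0.604

At 11099 K (t = 110.99):
  G = 288.1·(110.99 − 60)^(-0.07551) = 288.1·50.99^(-0.07551) = 288.1·0.74314 = 214.097.
At 1853 K (t = 18.53):
  G = 99.47·ln 18.53 − 161.1 = 99.47·2.9194 − 161.1 = 129.292.
Gain = 129.292 / 214.097 = 0.6039 → 0.604.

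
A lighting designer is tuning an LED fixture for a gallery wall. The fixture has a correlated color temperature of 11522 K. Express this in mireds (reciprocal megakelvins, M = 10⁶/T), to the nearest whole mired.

87 mireds

M = 10⁶ / 11522 = 86.790 → 87 mireds.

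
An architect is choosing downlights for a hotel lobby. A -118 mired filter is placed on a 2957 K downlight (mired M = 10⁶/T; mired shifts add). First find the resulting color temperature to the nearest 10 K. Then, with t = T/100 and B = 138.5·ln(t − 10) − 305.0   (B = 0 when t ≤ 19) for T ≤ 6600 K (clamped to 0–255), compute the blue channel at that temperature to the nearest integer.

M_in = 10⁶/2957 = 338.18; M_out = 338.18 + (-118) = 220.18.
T_out = 10⁶/220.18 = 4541.7 K → 4540 K; t = 45.4.
B = 138.5·ln(45.4 − 10) − 305.0 = 138.5·ln 35.4 − 305.0 = 138.5·3.5667 − 305.0 = 188.990.
Rounded: 189.

189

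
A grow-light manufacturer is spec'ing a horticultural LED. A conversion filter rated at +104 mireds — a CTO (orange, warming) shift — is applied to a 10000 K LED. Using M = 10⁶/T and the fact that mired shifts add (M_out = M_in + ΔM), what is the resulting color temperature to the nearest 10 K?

4900 K

M_in = 10⁶/10000 = 100.00 mireds.
M_out = 100.00 + (+104) = 204.00 mireds.
T_out = 10⁶/204.00 = 4902.0 K → 4900 K.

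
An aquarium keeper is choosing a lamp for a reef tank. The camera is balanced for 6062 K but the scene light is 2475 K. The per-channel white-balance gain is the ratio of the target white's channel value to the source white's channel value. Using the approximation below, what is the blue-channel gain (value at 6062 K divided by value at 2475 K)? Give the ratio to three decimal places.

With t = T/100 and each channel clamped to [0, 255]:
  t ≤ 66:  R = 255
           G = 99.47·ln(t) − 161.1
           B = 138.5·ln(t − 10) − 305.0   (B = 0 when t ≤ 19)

At 2475 K (t = 24.75):
  B = 138.5·ln(24.75 − 10) − 305.0 = 138.5·ln 14.75 − 305.0 = 138.5·2.6912 − 305.0 = 67.737.
At 6062 K (t = 60.62):
  B = 138.5·ln(60.62 − 10) − 305.0 = 138.5·ln 50.62 − 305.0 = 138.5·3.9243 − 305.0 = 238.522.
Gain = 238.522 / 67.737 = 3.5213 → 3.521.

3.521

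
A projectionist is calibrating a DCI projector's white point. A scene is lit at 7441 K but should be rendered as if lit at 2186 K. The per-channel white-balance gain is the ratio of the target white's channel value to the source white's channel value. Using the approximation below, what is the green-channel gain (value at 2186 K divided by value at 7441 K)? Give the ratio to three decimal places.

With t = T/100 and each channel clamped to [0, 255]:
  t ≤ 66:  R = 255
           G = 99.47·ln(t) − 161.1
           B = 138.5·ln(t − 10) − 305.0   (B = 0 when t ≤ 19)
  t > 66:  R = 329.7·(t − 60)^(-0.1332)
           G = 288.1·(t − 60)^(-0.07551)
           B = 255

At 7441 K (t = 74.41):
  G = 288.1·(74.41 − 60)^(-0.07551) = 288.1·14.41^(-0.07551) = 288.1·0.81754 = 235.533.
At 2186 K (t = 21.86):
  G = 99.47·ln 21.86 − 161.1 = 99.47·3.0847 − 161.1 = 145.731.
Gain = 145.731 / 235.533 = 0.6187 → 0.619.

0.619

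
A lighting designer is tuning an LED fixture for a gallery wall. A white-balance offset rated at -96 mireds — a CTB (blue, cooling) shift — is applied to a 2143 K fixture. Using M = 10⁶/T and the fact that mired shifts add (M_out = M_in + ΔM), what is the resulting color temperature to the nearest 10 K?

M_in = 10⁶/2143 = 466.64 mireds.
M_out = 466.64 + (-96) = 370.64 mireds.
T_out = 10⁶/370.64 = 2698.1 K → 2700 K.

2700 K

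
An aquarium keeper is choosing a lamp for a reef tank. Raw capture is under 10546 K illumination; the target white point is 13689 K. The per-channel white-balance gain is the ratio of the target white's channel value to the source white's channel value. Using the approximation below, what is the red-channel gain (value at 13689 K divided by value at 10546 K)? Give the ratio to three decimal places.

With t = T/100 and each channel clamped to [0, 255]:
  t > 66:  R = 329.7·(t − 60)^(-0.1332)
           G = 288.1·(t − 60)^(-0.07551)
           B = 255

At 10546 K (t = 105.46):
  R = 329.7·(105.46 − 60)^(-0.1332) = 329.7·45.46^(-0.1332) = 329.7·0.60146 = 198.300.
At 13689 K (t = 136.89):
  R = 329.7·(136.89 − 60)^(-0.1332) = 329.7·76.89^(-0.1332) = 329.7·0.56079 = 184.893.
Gain = 184.893 / 198.300 = 0.9324 → 0.932.

0.932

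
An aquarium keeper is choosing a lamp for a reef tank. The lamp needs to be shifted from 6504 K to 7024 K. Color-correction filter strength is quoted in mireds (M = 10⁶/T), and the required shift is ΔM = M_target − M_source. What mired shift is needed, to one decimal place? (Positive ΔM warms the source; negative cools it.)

-11.4 mireds

M_source = 10⁶/6504 = 153.752; M_target = 10⁶/7024 = 142.369.
ΔM = 142.369 − 153.752 = -11.383 → -11.4 mireds, a cooling shift.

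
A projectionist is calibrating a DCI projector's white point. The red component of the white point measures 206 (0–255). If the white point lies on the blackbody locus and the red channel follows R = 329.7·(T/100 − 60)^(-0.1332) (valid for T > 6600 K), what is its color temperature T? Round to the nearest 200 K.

(t − 60)^(-0.1332) = 206/329.7 = 0.62481.
t − 60 = 0.62481^(1/-0.1332) = 0.62481^(-7.508) = 34.152, so t = 94.152.
T = 100·t = 9415 K → 9400 K to the nearest 200 K.

9400 K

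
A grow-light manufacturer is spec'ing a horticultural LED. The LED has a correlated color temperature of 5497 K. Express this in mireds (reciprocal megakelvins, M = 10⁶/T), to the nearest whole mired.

M = 10⁶ / 5497 = 181.917 → 182 mireds.

182 mireds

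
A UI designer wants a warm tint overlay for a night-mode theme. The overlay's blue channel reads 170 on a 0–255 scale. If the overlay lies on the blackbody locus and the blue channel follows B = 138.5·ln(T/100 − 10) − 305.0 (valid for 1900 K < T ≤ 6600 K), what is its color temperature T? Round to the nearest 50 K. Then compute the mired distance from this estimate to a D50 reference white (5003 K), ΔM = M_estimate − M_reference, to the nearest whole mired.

ln(t − 10) = (170 + 305.0) / 138.5 = 3.4296.
t − 10 = e^3.4296 = 30.864, so t = 40.864.
T = 100·t = 4086 K → 4100 K to the nearest 50 K.
M_estimate = 10⁶/4100 = 243.90; M_reference = 10⁶/5003 = 199.88.
ΔM = 243.90 − 199.88 = 44.02 → +44 mireds.

+44 mireds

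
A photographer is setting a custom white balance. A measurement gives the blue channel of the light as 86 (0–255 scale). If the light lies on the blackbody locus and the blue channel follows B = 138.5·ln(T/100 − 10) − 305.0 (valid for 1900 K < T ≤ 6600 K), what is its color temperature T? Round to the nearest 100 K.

2700 K

ln(t − 10) = (86 + 305.0) / 138.5 = 2.8231.
t − 10 = e^2.8231 = 16.829, so t = 26.829.
T = 100·t = 2683 K → 2700 K to the nearest 100 K.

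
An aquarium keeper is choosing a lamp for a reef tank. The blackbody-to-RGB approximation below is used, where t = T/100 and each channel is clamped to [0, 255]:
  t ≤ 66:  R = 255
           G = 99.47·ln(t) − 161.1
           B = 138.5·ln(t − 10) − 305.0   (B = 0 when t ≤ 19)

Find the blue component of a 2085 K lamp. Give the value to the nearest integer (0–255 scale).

25

t = 2085/100 = 20.85; the t ≤ 66 branch applies.
B = 138.5·ln(20.85 − 10) − 305.0 = 138.5·ln 10.85 − 305.0 = 138.5·2.3842 − 305.0 = 25.207.
Rounded: 25.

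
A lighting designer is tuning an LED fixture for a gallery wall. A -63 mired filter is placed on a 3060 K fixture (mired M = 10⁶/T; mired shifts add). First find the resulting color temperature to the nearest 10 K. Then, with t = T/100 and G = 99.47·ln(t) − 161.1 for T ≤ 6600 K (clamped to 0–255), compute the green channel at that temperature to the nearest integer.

200

M_in = 10⁶/3060 = 326.80; M_out = 326.80 + (-63) = 263.80.
T_out = 10⁶/263.80 = 3790.8 K → 3790 K; t = 37.9.
G = 99.47·ln 37.9 − 161.1 = 99.47·3.6350 − 161.1 = 200.469.
Rounded: 200.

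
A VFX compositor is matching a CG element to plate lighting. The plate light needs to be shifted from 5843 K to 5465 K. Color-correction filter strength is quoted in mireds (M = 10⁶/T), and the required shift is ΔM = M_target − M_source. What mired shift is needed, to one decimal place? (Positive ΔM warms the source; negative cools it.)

+11.8 mireds

M_source = 10⁶/5843 = 171.145; M_target = 10⁶/5465 = 182.983.
ΔM = 182.983 − 171.145 = 11.838 → +11.8 mireds, a warming shift.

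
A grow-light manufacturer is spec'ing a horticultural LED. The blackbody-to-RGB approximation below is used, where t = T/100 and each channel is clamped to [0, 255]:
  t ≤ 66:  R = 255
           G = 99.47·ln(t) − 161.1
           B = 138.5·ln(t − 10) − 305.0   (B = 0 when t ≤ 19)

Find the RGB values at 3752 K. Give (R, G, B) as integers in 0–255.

t = 3752/100 = 37.52; the t ≤ 66 branch applies.
R = 255 by definition for t ≤ 66.
G = 99.47·ln 37.52 − 161.1 = 99.47·3.6249 − 161.1 = 199.466.
B = 138.5·ln(37.52 − 10) − 305.0 = 138.5·ln 27.52 − 305.0 = 138.5·3.3149 − 305.0 = 154.115.
Rounded: (255, 199, 154).

(255, 199, 154)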